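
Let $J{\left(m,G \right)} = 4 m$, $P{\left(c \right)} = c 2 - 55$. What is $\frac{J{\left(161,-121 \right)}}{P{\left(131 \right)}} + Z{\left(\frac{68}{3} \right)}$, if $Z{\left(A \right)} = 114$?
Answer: $\frac{1054}{9} \approx 117.11$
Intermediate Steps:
$P{\left(c \right)} = -55 + 2 c$ ($P{\left(c \right)} = 2 c - 55 = -55 + 2 c$)
$\frac{J{\left(161,-121 \right)}}{P{\left(131 \right)}} + Z{\left(\frac{68}{3} \right)} = \frac{4 \cdot 161}{-55 + 2 \cdot 131} + 114 = \frac{644}{-55 + 262} + 114 = \frac{644}{207} + 114 = 644 \cdot \frac{1}{207} + 114 = \frac{28}{9} + 114 = \frac{1054}{9}$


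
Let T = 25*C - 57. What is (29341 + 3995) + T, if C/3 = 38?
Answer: 36129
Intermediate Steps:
C = 114 (C = 3*38 = 114)
T = 2793 (T = 25*114 - 57 = 2850 - 57 = 2793)
(29341 + 3995) + T = (29341 + 3995) + 2793 = 33336 + 2793 = 36129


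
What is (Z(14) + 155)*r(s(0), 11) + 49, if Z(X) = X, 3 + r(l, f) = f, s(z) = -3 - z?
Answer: 1401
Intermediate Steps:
r(l, f) = -3 + f
(Z(14) + 155)*r(s(0), 11) + 49 = (14 + 155)*(-3 + 11) + 49 = 169*8 + 49 = 1352 + 49 = 1401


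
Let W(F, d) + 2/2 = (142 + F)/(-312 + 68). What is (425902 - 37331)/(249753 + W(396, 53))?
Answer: 47405662/30469475 ≈ 1.5558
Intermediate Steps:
W(F, d) = -193/122 - F/244 (W(F, d) = -1 + (142 + F)/(-312 + 68) = -1 + (142 + F)/(-244) = -1 + (142 + F)*(-1/244) = -1 + (-71/122 - F/244) = -193/122 - F/244)
(425902 - 37331)/(249753 + W(396, 53)) = (425902 - 37331)/(249753 + (-193/122 - 1/244*396)) = 388571/(249753 + (-193/122 - 99/61)) = 388571/(249753 - 391/122) = 388571/(30469475/122) = 388571*(122/30469475) = 47405662/30469475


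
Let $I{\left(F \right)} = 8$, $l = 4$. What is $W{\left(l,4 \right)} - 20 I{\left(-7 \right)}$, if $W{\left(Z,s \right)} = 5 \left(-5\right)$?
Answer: $-185$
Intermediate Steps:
$W{\left(Z,s \right)} = -25$
$W{\left(l,4 \right)} - 20 I{\left(-7 \right)} = -25 - 160 = -185$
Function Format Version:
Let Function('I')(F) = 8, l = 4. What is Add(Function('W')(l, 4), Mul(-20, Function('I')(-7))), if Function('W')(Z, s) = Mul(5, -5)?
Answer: -185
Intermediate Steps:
Function('W')(Z, s) = -25
Add(Function('W')(l, 4), Mul(-20, Function('I')(-7))) = Add(-25, Mul(-20, 8)) = Add(-25, -160) = -185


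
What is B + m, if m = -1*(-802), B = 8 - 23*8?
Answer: 626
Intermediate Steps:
B = -176 (B = 8 - 184 = -176)
m = 802
B + m = -176 + 802 = 626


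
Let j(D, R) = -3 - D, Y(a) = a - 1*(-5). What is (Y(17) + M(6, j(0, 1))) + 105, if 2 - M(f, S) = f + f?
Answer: 117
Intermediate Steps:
Y(a) = 5 + a (Y(a) = a + 5 = 5 + a)
M(f, S) = 2 - 2*f (M(f, S) = 2 - (f + f) = 2 - 2*f)
(Y(17) + M(6, j(0, 1))) + 105 = ((5 + 17) + (2 - 2*6)) + 105 = (22 + (2 - 12)) + 105 = (22 - 10) + 105 = 12 + 105 = 117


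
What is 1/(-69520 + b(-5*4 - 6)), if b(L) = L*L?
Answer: -1/68844 ≈ -1.4526e-5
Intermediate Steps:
b(L) = L**2
1/(-69520 + b(-5*4 - 6)) = 1/(-69520 + (-5*4 - 6)**2) = 1/(-69520 + (-20 - 6)**2) = 1/(-69520 + (-26)**2) = 1/(-69520 + 676) = 1/(-68844) = -1/68844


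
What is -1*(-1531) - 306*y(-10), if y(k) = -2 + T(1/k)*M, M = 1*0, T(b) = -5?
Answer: 2143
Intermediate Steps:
M = 0
y(k) = -2 (y(k) = -2 - 5*0 = -2 + 0 = -2)
-1*(-1531) - 306*y(-10) = -1*(-1531) - 306*(-2) = 1531 + 612 = 2143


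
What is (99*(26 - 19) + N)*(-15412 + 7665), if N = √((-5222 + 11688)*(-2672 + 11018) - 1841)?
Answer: -5368671 - 7747*√53963395 ≈ -6.2278e+7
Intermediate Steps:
N = √53963395 (N = √(6466*8346 - 1841) = √(53965236 - 1841) = √53963395 ≈ 7346.0)
(99*(26 - 19) + N)*(-15412 + 7665) = (99*(26 - 19) + √53963395)*(-15412 + 7665) = (99*7 + √53963395)*(-7747) = (693 + √53963395)*(-7747) = -5368671 - 7747*√53963395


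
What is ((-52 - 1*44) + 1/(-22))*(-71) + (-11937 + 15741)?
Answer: 233711/22 ≈ 10623.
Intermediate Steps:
((-52 - 1*44) + 1/(-22))*(-71) + (-11937 + 15741) = ((-52 - 44) - 1/22)*(-71) + 3804 = (-96 - 1/22)*(-71) + 3804 = -2113/22*(-71) + 3804 = 150023/22 + 3804 = 233711/22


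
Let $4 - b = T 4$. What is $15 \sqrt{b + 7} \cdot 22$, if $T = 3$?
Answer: $330 i \approx 330.0 i$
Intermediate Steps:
$b = -8$ ($b = 4 - 3 \cdot 4 = 4 - 12 = -8$)
$15 \sqrt{b + 7} \cdot 22 = 15 \sqrt{-8 + 7} \cdot 22 = 15 \sqrt{-1} \cdot 22 = 15 i 22 = 330 i$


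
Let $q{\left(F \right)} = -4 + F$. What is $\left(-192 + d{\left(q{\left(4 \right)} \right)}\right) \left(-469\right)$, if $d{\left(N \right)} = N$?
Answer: $90048$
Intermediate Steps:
$\left(-192 + d{\left(q{\left(4 \right)} \right)}\right) \left(-469\right) = \left(-192 + \left(-4 + 4\right)\right) \left(-469\right) = \left(-192 + 0\right) \left(-469\right) = \left(-192\right) \left(-469\right) = 90048$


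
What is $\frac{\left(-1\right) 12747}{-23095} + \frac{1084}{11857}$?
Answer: $\frac{176176159}{273837415} \approx 0.64336$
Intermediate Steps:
$\frac{\left(-1\right) 12747}{-23095} + \frac{1084}{11857} = \left(-12747\right) \left(- \frac{1}{23095}\right) + 1084 \cdot \frac{1}{11857} = \frac{12747}{23095} + \frac{1084}{11857} = \frac{176176159}{273837415}$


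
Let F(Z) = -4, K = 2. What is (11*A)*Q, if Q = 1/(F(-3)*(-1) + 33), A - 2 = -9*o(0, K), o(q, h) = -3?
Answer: 319/37 ≈ 8.6216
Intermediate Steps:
A = 29 (A = 2 - 9*(-3) = 2 + 27 = 29)
Q = 1/37 (Q = 1/(-4*(-1) + 33) = 1/(4 + 33) = 1/37 ≈ 0.027027)
(11*A)*Q = (11*29)*(1/37) = 319*(1/37) = 319/37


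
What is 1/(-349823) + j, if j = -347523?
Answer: -121571538430/349823 ≈ -3.4752e+5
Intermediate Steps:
1/(-349823) + j = 1/(-349823) - 347523 = -1/349823 - 347523 = -121571538430/349823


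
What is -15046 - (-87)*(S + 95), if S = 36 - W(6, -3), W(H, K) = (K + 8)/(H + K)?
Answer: -3794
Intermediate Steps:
W(H, K) = (8 + K)/(H + K)
S = 103/3 (S = 36 - (8 - 3)/(6 - 3) = 36 - 5/3 = 103/3 ≈ 34.333)
-15046 - (-87)*(S + 95) = -15046 - (-87)*(103/3 + 95) = -15046 - (-87)*388/3 = -15046 - 1*(-11252) = -15046 + 11252 = -3794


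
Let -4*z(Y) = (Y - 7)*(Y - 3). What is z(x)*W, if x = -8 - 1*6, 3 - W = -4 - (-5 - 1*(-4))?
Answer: -1071/2 ≈ -535.50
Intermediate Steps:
W = 6 (W = 3 - (-4 - (-5 - 1*(-4))) = 3 - (-4 - (-5 + 4)) = 3 - (-4 - 1*(-1)) = 3 - (-4 + 1) = 3 - 1*(-3) = 3 + 3 = 6)
x = -14 (x = -8 - 6 = -14)
z(Y) = -(-7 + Y)*(-3 + Y)/4 (z(Y) = -(Y - 7)*(Y - 3)/4 = -(-7 + Y)*(-3 + Y)/4)
z(x)*W = (-21/4 - ¼*(-14)² + (5/2)*(-14))*6 = (-21/4 - ¼*196 - 35)*6 = (-21/4 - 49 - 35)*6 = -357/4*6 = -1071/2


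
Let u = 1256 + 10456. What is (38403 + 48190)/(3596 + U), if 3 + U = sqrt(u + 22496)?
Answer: 311128649/12875441 - 346372*sqrt(2138)/12875441 ≈ 22.921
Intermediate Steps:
u = 11712
U = -3 + 4*sqrt(2138) (U = -3 + sqrt(11712 + 22496) = -3 + sqrt(34208) = -3 + 4*sqrt(2138) ≈ 181.95)
(38403 + 48190)/(3596 + U) = (38403 + 48190)/(3596 + (-3 + 4*sqrt(2138))) = 86593/(3593 + 4*sqrt(2138))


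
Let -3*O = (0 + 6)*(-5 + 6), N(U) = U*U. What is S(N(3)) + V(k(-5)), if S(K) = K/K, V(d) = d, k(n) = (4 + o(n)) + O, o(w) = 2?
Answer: 5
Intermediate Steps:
N(U) = U**2
O = -2 (O = -(0 + 6)*(-5 + 6)/3 = -2 ≈ -2.0000)
k(n) = 4 (k(n) = (4 + 2) - 2 = 6 - 2 = 4)
S(K) = 1
S(N(3)) + V(k(-5)) = 1 + 4 = 5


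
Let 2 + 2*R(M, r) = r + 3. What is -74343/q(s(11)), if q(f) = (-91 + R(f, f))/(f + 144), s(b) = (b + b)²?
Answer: -31124936/101 ≈ -3.0817e+5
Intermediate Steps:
R(M, r) = ½ + r/2 (R(M, r) = -1 + (r + 3)/2 = -1 + (3 + r)/2 = -1 + (3/2 + r/2) = ½ + r/2)
s(b) = 4*b² (s(b) = (2*b)² = 4*b²)
q(f) = (-181/2 + f/2)/(144 + f) (q(f) = (-91 + (½ + f/2))/(f + 144) = (-181/2 + f/2)/(144 + f))
-74343/q(s(11)) = -74343*2*(144 + 4*11²)/(-181 + 4*11²) = -74343*2*(144 + 4*121)/(-181 + 4*121) = -74343*2*(144 + 484)/(-181 + 484) = -74343/((½)*303/628) = -74343/((½)*(1/628)*303) = -74343/303/1256 = -74343*1256/303 = -31124936/101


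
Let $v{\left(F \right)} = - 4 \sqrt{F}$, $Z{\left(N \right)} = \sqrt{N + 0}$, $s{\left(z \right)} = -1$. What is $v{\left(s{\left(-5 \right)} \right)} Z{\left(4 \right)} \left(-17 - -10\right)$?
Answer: $56 i \approx 56.0 i$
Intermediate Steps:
$Z{\left(N \right)} = \sqrt{N}$
$v{\left(s{\left(-5 \right)} \right)} Z{\left(4 \right)} \left(-17 - -10\right) = - 4 \sqrt{-1} \sqrt{4} \left(-17 - -10\right) = - 4 i 2 \left(-17 + 10\right) = - 8 i \left(-7\right) = 56 i$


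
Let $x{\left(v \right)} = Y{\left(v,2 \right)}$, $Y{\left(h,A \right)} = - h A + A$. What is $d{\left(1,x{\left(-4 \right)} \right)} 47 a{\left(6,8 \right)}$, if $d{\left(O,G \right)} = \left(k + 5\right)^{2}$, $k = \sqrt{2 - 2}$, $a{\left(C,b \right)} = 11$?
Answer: $12925$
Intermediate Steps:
$Y{\left(h,A \right)} = A - A h$ ($Y{\left(h,A \right)} = - A h + A = A - A h$)
$x{\left(v \right)} = 2 - 2 v$ ($x{\left(v \right)} = 2 \left(1 - v\right) = 2 - 2 v$)
$k = 0$ ($k = \sqrt{0} = 0$)
$d{\left(O,G \right)} = 25$ ($d{\left(O,G \right)} = \left(0 + 5\right)^{2} = 5^{2} = 25$)
$d{\left(1,x{\left(-4 \right)} \right)} 47 a{\left(6,8 \right)} = 25 \cdot 47 \cdot 11 = 1175 \cdot 11 = 12925$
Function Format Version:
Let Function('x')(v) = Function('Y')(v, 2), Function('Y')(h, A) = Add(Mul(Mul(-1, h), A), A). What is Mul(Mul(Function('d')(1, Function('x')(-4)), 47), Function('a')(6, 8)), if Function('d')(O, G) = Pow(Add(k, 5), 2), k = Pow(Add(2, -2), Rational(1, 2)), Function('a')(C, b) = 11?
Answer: 12925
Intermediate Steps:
Function('Y')(h, A) = Add(A, Mul(-1, A, h)) (Function('Y')(h, A) = Add(Mul(-1, A, h), A) = Add(A, Mul(-1, A, h)))
Function('x')(v) = Add(2, Mul(-2, v)) (Function('x')(v) = Mul(2, Add(1, Mul(-1, v))) = Add(2, Mul(-2, v)))
k = 0 (k = Pow(0, Rational(1, 2)) = 0)
Function('d')(O, G) = 25 (Function('d')(O, G) = Pow(Add(0, 5), 2) = Pow(5, 2) = 25)
Mul(Mul(Function('d')(1, Function('x')(-4)), 47), Function('a')(6, 8)) = Mul(Mul(25, 47), 11) = Mul(1175, 11) = 12925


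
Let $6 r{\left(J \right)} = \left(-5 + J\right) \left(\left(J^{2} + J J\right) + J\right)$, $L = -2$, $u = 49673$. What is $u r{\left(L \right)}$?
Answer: $-347711$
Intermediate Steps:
$r{\left(J \right)} = \frac{\left(-5 + J\right) \left(J + 2 J^{2}\right)}{6}$ ($r{\left(J \right)} = \frac{\left(-5 + J\right) \left(\left(J^{2} + J J\right) + J\right)}{6} = \frac{\left(-5 + J\right) \left(\left(J^{2} + J^{2}\right) + J\right)}{6} = \frac{\left(-5 + J\right) \left(2 J^{2} + J\right)}{6} = \frac{\left(-5 + J\right) \left(J + 2 J^{2}\right)}{6}$)
$u r{\left(L \right)} = 49673 \cdot \frac{1}{6} \left(-2\right) \left(-5 - -18 + 2 \left(-2\right)^{2}\right) = 49673 \cdot \frac{1}{6} \left(-2\right) \left(-5 + 18 + 2 \cdot 4\right) = 49673 \cdot \frac{1}{6} \left(-2\right) \left(-5 + 18 + 8\right) = 49673 \cdot \frac{1}{6} \left(-2\right) 21 = 49673 \left(-7\right) = -347711$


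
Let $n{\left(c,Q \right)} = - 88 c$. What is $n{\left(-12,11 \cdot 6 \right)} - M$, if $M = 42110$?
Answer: $-41054$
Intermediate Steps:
$n{\left(-12,11 \cdot 6 \right)} - M = \left(-88\right) \left(-12\right) - 42110 = 1056 - 42110 = -41054$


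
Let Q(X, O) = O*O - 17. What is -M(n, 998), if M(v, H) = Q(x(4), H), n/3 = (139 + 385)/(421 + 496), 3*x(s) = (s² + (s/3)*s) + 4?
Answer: -995987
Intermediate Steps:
x(s) = 4/3 + 4*s²/9 (x(s) = ((s² + (s/3)*s) + 4)/3 = ((s² + s²/3) + 4)/3 = (4*s²/3 + 4)/3 = (4 + 4*s²/3)/3 = 4/3 + 4*s²/9)
Q(X, O) = -17 + O² (Q(X, O) = O² - 17 = -17 + O²)
n = 12/7 (n = 3*((139 + 385)/(421 + 496)) = 3*(524/917) = 3*(524*(1/917)) = 3*(4/7) = 12/7 ≈ 1.7143)
M(v, H) = -17 + H²
-M(n, 998) = -(-17 + 998²) = -(-17 + 996004) = -1*995987 = -995987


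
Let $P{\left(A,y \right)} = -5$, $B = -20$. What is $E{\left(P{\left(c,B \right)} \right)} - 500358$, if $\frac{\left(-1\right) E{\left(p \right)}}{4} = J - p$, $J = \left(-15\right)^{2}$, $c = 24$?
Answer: $-501278$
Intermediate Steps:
$J = 225$
$E{\left(p \right)} = -900 + 4 p$ ($E{\left(p \right)} = - 4 \left(225 - p\right) = -900 + 4 p$)
$E{\left(P{\left(c,B \right)} \right)} - 500358 = \left(-900 + 4 \left(-5\right)\right) - 500358 = \left(-900 - 20\right) - 500358 = -920 - 500358 = -501278$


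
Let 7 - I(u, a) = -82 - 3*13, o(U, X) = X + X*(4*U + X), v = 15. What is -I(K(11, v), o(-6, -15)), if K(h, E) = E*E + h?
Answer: -128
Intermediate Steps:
K(h, E) = h + E² (K(h, E) = E² + h = h + E²)
o(U, X) = X + X*(X + 4*U)
I(u, a) = 128 (I(u, a) = 7 - (-82 - 3*13) = 7 - (-82 - 39) = 7 - 1*(-121) = 7 + 121 = 128)
-I(K(11, v), o(-6, -15)) = -1*128 = -128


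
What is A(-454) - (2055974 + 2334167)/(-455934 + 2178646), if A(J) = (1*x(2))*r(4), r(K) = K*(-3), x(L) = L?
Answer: -45735229/1722712 ≈ -26.548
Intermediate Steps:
r(K) = -3*K
A(J) = -24 (A(J) = (1*2)*(-3*4) = 2*(-12) = -24)
A(-454) - (2055974 + 2334167)/(-455934 + 2178646) = -24 - (2055974 + 2334167)/(-455934 + 2178646) = -24 - 4390141/1722712 = -45735229/1722712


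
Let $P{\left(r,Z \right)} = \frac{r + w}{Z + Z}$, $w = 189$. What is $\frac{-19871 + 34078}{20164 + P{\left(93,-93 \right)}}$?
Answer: $\frac{440417}{625037} \approx 0.70463$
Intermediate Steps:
$P{\left(r,Z \right)} = \frac{189 + r}{2 Z}$ ($P{\left(r,Z \right)} = \frac{r + 189}{Z + Z} = \frac{189 + r}{2 Z}$)
$\frac{-19871 + 34078}{20164 + P{\left(93,-93 \right)}} = \frac{-19871 + 34078}{20164 + \frac{189 + 93}{2 \left(-93\right)}} = \frac{14207}{20164 + \frac{1}{2} \left(- \frac{1}{93}\right) 282} = \frac{14207}{20164 - \frac{47}{31}} = \frac{14207}{\frac{625037}{31}} = 14207 \cdot \frac{31}{625037} = \frac{440417}{625037}$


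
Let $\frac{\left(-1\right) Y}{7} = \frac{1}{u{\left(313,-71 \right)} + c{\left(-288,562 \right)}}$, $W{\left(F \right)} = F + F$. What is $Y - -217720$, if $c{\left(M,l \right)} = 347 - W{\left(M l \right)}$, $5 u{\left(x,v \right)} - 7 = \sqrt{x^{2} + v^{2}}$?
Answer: $\frac{285798700019243555}{1312689234097} + \frac{35 \sqrt{103010}}{2625378468194} \approx 2.1772 \cdot 10^{5}$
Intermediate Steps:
$W{\left(F \right)} = 2 F$
$u{\left(x,v \right)} = \frac{7}{5} + \frac{\sqrt{v^{2} + x^{2}}}{5}$ ($u{\left(x,v \right)} = \frac{7}{5} + \frac{\sqrt{x^{2} + v^{2}}}{5} = \frac{7}{5} + \frac{\sqrt{v^{2} + x^{2}}}{5}$)
$c{\left(M,l \right)} = 347 - 2 M l$
$Y = - \frac{7}{\frac{1620302}{5} + \frac{\sqrt{103010}}{5}}$ ($Y = - \frac{7}{\left(\frac{7}{5} + \frac{\sqrt{\left(-71\right)^{2} + 313^{2}}}{5}\right) - \left(-347 - 323712\right)} = - \frac{7}{\left(\frac{7}{5} + \frac{\sqrt{5041 + 97969}}{5}\right) + \left(347 + 323712\right)} = - \frac{7}{\left(\frac{7}{5} + \frac{\sqrt{103010}}{5}\right) + 324059} = - \frac{7}{\frac{1620302}{5} + \frac{\sqrt{103010}}{5}} \approx -2.1597 \cdot 10^{-5}$)
$Y - -217720 = \left(- \frac{28355285}{1312689234097} + \frac{35 \sqrt{103010}}{2625378468194}\right) - -217720 = \left(- \frac{28355285}{1312689234097} + \frac{35 \sqrt{103010}}{2625378468194}\right) + 217720 = \frac{285798700019243555}{1312689234097} + \frac{35 \sqrt{103010}}{2625378468194}$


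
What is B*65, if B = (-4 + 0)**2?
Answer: 1040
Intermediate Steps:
B = 16 (B = (-4)**2 = 16)
B*65 = 16*65 = 1040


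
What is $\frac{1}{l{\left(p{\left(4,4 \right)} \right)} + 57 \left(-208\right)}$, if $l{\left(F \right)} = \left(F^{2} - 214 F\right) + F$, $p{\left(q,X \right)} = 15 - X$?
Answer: $- \frac{1}{14078} \approx -7.1033 \cdot 10^{-5}$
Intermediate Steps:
$l{\left(F \right)} = F^{2} - 213 F$
$\frac{1}{l{\left(p{\left(4,4 \right)} \right)} + 57 \left(-208\right)} = \frac{1}{\left(15 - 4\right) \left(-213 + \left(15 - 4\right)\right) + 57 \left(-208\right)} = \frac{1}{\left(15 - 4\right) \left(-213 + \left(15 - 4\right)\right) - 11856} = \frac{1}{11 \left(-213 + 11\right) - 11856} = \frac{1}{11 \left(-202\right) - 11856} = \frac{1}{-2222 - 11856} = \frac{1}{-14078} = - \frac{1}{14078}$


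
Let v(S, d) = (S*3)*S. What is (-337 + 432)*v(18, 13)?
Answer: 92340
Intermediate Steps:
v(S, d) = 3*S² (v(S, d) = (3*S)*S = 3*S²)
(-337 + 432)*v(18, 13) = (-337 + 432)*(3*18²) = 95*(3*324) = 95*972 = 92340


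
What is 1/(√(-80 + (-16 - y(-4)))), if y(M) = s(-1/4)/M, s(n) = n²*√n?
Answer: 8*√2/√(-12288 + I) ≈ 4.1529e-6 - 0.10206*I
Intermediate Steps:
s(n) = n^(5/2)
y(M) = I/(32*M) (y(M) = (-1/4)^(5/2)/M = (-1*¼)^(5/2)/M = (-¼)^(5/2)/M = (I/32)/M = I/(32*M))
1/(√(-80 + (-16 - y(-4)))) = 1/(√(-80 + (-16 - I/(32*(-4))))) = 1/(√(-80 + (-16 - I*(-1)/(32*4)))) = 1/(√(-80 + (-16 - (-1)*I/128))) = 1/(√(-80 + (-16 + I/128))) = 1/(√(-96 + I/128)) = (-96 + I/128)^(-½)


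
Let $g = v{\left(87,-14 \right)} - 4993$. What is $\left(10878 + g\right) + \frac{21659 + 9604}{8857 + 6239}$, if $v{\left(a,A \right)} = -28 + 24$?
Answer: $\frac{1741389}{296} \approx 5883.1$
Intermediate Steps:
$v{\left(a,A \right)} = -4$
$g = -4997$ ($g = -4 - 4993 = -4997$)
$\left(10878 + g\right) + \frac{21659 + 9604}{8857 + 6239} = \left(10878 - 4997\right) + \frac{21659 + 9604}{8857 + 6239} = 5881 + \frac{31263}{15096} = 5881 + 31263 \cdot \frac{1}{15096} = 5881 + \frac{613}{296} = \frac{1741389}{296}$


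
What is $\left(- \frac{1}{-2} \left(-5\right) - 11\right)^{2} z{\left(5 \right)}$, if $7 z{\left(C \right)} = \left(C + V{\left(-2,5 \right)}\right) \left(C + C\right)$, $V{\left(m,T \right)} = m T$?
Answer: $- \frac{18225}{14} \approx -1301.8$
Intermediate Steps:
$V{\left(m,T \right)} = T m$
$z{\left(C \right)} = \frac{2 C \left(-10 + C\right)}{7}$ ($z{\left(C \right)} = \frac{\left(C + 5 \left(-2\right)\right) \left(C + C\right)}{7} = \frac{\left(C - 10\right) 2 C}{7} = \frac{\left(-10 + C\right) 2 C}{7} = \frac{2 C \left(-10 + C\right)}{7}$)
$\left(- \frac{1}{-2} \left(-5\right) - 11\right)^{2} z{\left(5 \right)} = \left(- \frac{1}{-2} \left(-5\right) - 11\right)^{2} \cdot \frac{2}{7} \cdot 5 \left(-10 + 5\right) = \left(\left(-1\right) \left(- \frac{1}{2}\right) \left(-5\right) - 11\right)^{2} \cdot \frac{2}{7} \cdot 5 \left(-5\right) = \left(\frac{1}{2} \left(-5\right) - 11\right)^{2} \left(- \frac{50}{7}\right) = \left(- \frac{5}{2} - 11\right)^{2} \left(- \frac{50}{7}\right) = \left(- \frac{27}{2}\right)^{2} \left(- \frac{50}{7}\right) = \frac{729}{4} \left(- \frac{50}{7}\right) = - \frac{18225}{14}$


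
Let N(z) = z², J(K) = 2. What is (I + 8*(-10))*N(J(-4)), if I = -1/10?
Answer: -1602/5 ≈ -320.40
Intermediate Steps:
I = -⅒ (I = -1*⅒ = -⅒ ≈ -0.10000)
(I + 8*(-10))*N(J(-4)) = (-⅒ + 8*(-10))*2² = (-⅒ - 80)*4 = -801/10*4 = -1602/5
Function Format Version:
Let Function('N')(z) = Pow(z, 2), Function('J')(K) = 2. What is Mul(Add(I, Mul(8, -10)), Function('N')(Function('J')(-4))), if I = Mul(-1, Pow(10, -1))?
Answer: Rational(-1602, 5) ≈ -320.40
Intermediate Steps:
I = Rational(-1, 10) (I = Mul(-1, Rational(1, 10)) = Rational(-1, 10) ≈ -0.10000)
Mul(Add(I, Mul(8, -10)), Function('N')(Function('J')(-4))) = Mul(Add(Rational(-1, 10), Mul(8, -10)), Pow(2, 2)) = Mul(Add(Rational(-1, 10), -80), 4) = Mul(Rational(-801, 10), 4) = Rational(-1602, 5)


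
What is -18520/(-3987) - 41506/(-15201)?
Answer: 49667438/6734043 ≈ 7.3756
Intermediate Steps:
-18520/(-3987) - 41506/(-15201) = -18520*(-1/3987) - 41506*(-1/15201) = 18520/3987 + 41506/15201 = 49667438/6734043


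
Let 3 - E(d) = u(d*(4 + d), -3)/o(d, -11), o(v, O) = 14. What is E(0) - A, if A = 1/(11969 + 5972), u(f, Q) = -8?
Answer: 64074/17941 ≈ 3.5714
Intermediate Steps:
E(d) = 25/7 (E(d) = 3 - (-8)/14 = 3 - 1*(-4/7) = 3 + 4/7 = 25/7)
A = 1/17941 ≈ 5.5738e-5
E(0) - A = 25/7 - 1*1/17941 = 25/7 - 1/17941 = 64074/17941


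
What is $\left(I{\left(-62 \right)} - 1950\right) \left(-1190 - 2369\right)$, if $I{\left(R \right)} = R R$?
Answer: $-6740746$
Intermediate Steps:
$I{\left(R \right)} = R^{2}$
$\left(I{\left(-62 \right)} - 1950\right) \left(-1190 - 2369\right) = \left(\left(-62\right)^{2} - 1950\right) \left(-1190 - 2369\right) = \left(3844 - 1950\right) \left(-3559\right) = 1894 \left(-3559\right) = -6740746$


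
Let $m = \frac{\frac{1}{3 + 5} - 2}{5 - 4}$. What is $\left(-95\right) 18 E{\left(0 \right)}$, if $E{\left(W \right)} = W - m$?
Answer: $- \frac{12825}{4} \approx -3206.3$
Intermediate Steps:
$m = - \frac{15}{8}$ ($m = \frac{\frac{1}{8} - 2}{1} = \left(\frac{1}{8} - 2\right) 1 = \left(- \frac{15}{8}\right) 1 = - \frac{15}{8} \approx -1.875$)
$E{\left(W \right)} = \frac{15}{8} + W$ ($E{\left(W \right)} = W - - \frac{15}{8} = W + \frac{15}{8} = \frac{15}{8} + W$)
$\left(-95\right) 18 E{\left(0 \right)} = \left(-95\right) 18 \left(\frac{15}{8} + 0\right) = \left(-1710\right) \frac{15}{8} = - \frac{12825}{4}$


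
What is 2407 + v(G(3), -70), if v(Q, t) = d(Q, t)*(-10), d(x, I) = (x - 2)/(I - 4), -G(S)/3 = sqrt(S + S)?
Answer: 89049/37 - 15*sqrt(6)/37 ≈ 2405.7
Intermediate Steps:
G(S) = -3*sqrt(2)*sqrt(S) (G(S) = -3*sqrt(S + S) = -3*sqrt(2)*sqrt(S))
d(x, I) = (-2 + x)/(-4 + I)
v(Q, t) = -10*(-2 + Q)/(-4 + t) (v(Q, t) = ((-2 + Q)/(-4 + t))*(-10) = -10*(-2 + Q)/(-4 + t))
2407 + v(G(3), -70) = 2407 + 10*(2 - (-3)*sqrt(2)*sqrt(3))/(-4 - 70) = 2407 + 10*(2 - (-3)*sqrt(6))/(-74) = 2407 + 10*(-1/74)*(2 + 3*sqrt(6)) = 2407 + (-10/37 - 15*sqrt(6)/37) = 89049/37 - 15*sqrt(6)/37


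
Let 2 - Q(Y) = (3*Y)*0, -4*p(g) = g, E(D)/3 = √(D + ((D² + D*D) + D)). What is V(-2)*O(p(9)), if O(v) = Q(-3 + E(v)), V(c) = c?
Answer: -4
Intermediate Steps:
E(D) = 3*√(2*D + 2*D²) (E(D) = 3*√(D + ((D² + D*D) + D)) = 3*√(D + ((D² + D²) + D)) = 3*√(D + (2*D² + D)) = 3*√(D + (D + 2*D²)) = 3*√(2*D + 2*D²))
p(g) = -g/4
Q(Y) = 2 (Q(Y) = 2 - 3*Y*0 = 2 - 1*0 = 2 + 0 = 2)
O(v) = 2
V(-2)*O(p(9)) = -2*2 = -4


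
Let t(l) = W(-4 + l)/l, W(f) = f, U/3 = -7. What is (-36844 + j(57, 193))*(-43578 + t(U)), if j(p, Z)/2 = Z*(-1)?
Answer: 11356552330/7 ≈ 1.6224e+9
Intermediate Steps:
U = -21 (U = 3*(-7) = -21)
j(p, Z) = -2*Z (j(p, Z) = 2*(Z*(-1)) = 2*(-Z) = -2*Z)
t(l) = (-4 + l)/l
(-36844 + j(57, 193))*(-43578 + t(U)) = (-36844 - 2*193)*(-43578 + (-4 - 21)/(-21)) = (-36844 - 386)*(-43578 - 1/21*(-25)) = -37230*(-43578 + 25/21) = -37230*(-915113/21) = 11356552330/7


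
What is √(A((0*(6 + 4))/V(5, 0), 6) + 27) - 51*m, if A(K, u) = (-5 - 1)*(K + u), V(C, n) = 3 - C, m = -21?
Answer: 1071 + 3*I ≈ 1071.0 + 3.0*I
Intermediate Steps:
A(K, u) = -6*K - 6*u (A(K, u) = -6*(K + u) = -6*K - 6*u)
√(A((0*(6 + 4))/V(5, 0), 6) + 27) - 51*m = √((-6*0*(6 + 4)/(3 - 1*5) - 6*6) + 27) - 51*(-21) = √((-6*0*10/(3 - 5) - 36) + 27) + 1071 = √((-0/(-2) - 36) + 27) + 1071 = √((-0*(-1)/2 - 36) + 27) + 1071 = √((-6*0 - 36) + 27) + 1071 = √((0 - 36) + 27) + 1071 = √(-36 + 27) + 1071 = √(-9) + 1071 = 3*I + 1071 = 1071 + 3*I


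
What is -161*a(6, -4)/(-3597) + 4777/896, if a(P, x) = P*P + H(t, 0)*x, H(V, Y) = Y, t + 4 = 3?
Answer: 7458695/1074304 ≈ 6.9428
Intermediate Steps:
t = -1 (t = -4 + 3 = -1)
a(P, x) = P² (a(P, x) = P*P + 0*x = P² + 0 = P²)
-161*a(6, -4)/(-3597) + 4777/896 = -161*6²/(-3597) + 4777/896 = -161*36*(-1/3597) + 4777*(1/896) = -5796*(-1/3597) + 4777/896 = 1932/1199 + 4777/896 = 7458695/1074304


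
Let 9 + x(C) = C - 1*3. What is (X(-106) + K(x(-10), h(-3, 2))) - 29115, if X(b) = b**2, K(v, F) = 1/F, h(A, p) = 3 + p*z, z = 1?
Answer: -89394/5 ≈ -17879.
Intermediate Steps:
x(C) = -12 + C (x(C) = -9 + (C - 1*3) = -9 + (C - 3) = -9 + (-3 + C) = -12 + C)
h(A, p) = 3 + p (h(A, p) = 3 + p*1 = 3 + p)
(X(-106) + K(x(-10), h(-3, 2))) - 29115 = ((-106)**2 + 1/(3 + 2)) - 29115 = (11236 + 1/5) - 29115 = 56181/5 - 29115 = -89394/5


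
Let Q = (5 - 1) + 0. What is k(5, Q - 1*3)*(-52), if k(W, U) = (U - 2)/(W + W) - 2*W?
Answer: 2626/5 ≈ 525.20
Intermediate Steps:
Q = 4 (Q = 4 + 0 = 4)
k(W, U) = -2*W + (-2 + U)/(2*W) (k(W, U) = (-2 + U)/((2*W)) - 2*W = (-2 + U)*(1/(2*W)) - 2*W = (-2 + U)/(2*W) - 2*W = -2*W + (-2 + U)/(2*W))
k(5, Q - 1*3)*(-52) = ((½)*(-2 + (4 - 1*3) - 4*5²)/5)*(-52) = ((½)*(⅕)*(-2 + (4 - 3) - 4*25))*(-52) = ((½)*(⅕)*(-2 + 1 - 100))*(-52) = ((½)*(⅕)*(-101))*(-52) = -101/10*(-52) = 2626/5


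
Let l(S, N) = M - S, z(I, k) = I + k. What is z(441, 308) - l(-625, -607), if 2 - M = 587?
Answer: 709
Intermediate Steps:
M = -585 (M = 2 - 1*587 = 2 - 587 = -585)
l(S, N) = -585 - S
z(441, 308) - l(-625, -607) = (441 + 308) - (-585 - 1*(-625)) = 749 - (-585 + 625) = 749 - 1*40 = 749 - 40 = 709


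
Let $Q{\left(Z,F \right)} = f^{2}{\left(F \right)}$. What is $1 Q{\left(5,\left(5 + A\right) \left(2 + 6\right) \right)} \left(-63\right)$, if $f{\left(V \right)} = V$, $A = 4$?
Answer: $-326592$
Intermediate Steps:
$Q{\left(Z,F \right)} = F^{2}$
$1 Q{\left(5,\left(5 + A\right) \left(2 + 6\right) \right)} \left(-63\right) = 1 \left(\left(5 + 4\right) \left(2 + 6\right)\right)^{2} \left(-63\right) = 1 \left(9 \cdot 8\right)^{2} \left(-63\right) = 1 \cdot 72^{2} \left(-63\right) = 1 \cdot 5184 \left(-63\right) = 5184 \left(-63\right) = -326592$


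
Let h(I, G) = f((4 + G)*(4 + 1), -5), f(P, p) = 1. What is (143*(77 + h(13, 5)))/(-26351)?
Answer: -858/2027 ≈ -0.42329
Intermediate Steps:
h(I, G) = 1
(143*(77 + h(13, 5)))/(-26351) = (143*(77 + 1))/(-26351) = (143*78)*(-1/26351) = 11154*(-1/26351) = -858/2027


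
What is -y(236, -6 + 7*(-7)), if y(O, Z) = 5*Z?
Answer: 275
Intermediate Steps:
-y(236, -6 + 7*(-7)) = -5*(-6 + 7*(-7)) = -5*(-6 - 49) = -5*(-55) = -1*(-275) = 275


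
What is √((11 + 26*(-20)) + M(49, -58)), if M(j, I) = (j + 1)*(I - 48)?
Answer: I*√5809 ≈ 76.217*I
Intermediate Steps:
M(j, I) = (1 + j)*(-48 + I)
√((11 + 26*(-20)) + M(49, -58)) = √((11 + 26*(-20)) + (-48 - 58 - 48*49 - 58*49)) = √((11 - 520) + (-48 - 58 - 2352 - 2842)) = √(-509 - 5300) = √(-5809) = I*√5809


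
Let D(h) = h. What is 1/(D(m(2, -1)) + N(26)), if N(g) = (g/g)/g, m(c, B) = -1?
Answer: -26/25 ≈ -1.0400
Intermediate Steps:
N(g) = 1/g
1/(D(m(2, -1)) + N(26)) = 1/(-1 + 1/26) = 1/(-25/26) = -26/25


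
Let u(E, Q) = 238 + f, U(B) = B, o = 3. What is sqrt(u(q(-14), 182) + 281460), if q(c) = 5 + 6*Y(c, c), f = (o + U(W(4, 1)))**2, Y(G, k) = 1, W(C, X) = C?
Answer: sqrt(281747) ≈ 530.80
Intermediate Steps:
f = 49 (f = (3 + 4)**2 = 7**2 = 49)
q(c) = 11 (q(c) = 5 + 6*1 = 5 + 6 = 11)
u(E, Q) = 287 (u(E, Q) = 238 + 49 = 287)
sqrt(u(q(-14), 182) + 281460) = sqrt(287 + 281460) = sqrt(281747)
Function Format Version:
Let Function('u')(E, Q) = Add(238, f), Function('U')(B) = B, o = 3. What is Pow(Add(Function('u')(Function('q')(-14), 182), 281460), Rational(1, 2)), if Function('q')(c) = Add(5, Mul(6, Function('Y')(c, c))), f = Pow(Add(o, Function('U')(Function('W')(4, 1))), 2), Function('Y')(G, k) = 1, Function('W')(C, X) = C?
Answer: Pow(281747, Rational(1, 2)) ≈ 530.80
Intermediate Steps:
f = 49 (f = Pow(Add(3, 4), 2) = Pow(7, 2) = 49)
Function('q')(c) = 11 (Function('q')(c) = Add(5, Mul(6, 1)) = Add(5, 6) = 11)
Function('u')(E, Q) = 287 (Function('u')(E, Q) = Add(238, 49) = 287)
Pow(Add(Function('u')(Function('q')(-14), 182), 281460), Rational(1, 2)) = Pow(Add(287, 281460), Rational(1, 2)) = Pow(281747, Rational(1, 2))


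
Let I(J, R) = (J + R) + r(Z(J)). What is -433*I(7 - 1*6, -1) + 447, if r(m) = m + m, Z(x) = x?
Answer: -419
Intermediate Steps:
r(m) = 2*m
I(J, R) = R + 3*J (I(J, R) = (J + R) + 2*J = R + 3*J)
-433*I(7 - 1*6, -1) + 447 = -433*(-1 + 3*(7 - 1*6)) + 447 = -433*(-1 + 3*(7 - 6)) + 447 = -433*(-1 + 3*1) + 447 = -433*(-1 + 3) + 447 = -433*2 + 447 = -866 + 447 = -419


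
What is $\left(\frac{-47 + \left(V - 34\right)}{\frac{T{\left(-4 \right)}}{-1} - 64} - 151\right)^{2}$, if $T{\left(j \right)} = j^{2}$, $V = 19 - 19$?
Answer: $\frac{143976001}{6400} \approx 22496.0$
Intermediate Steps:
$V = 0$
$\left(\frac{-47 + \left(V - 34\right)}{\frac{T{\left(-4 \right)}}{-1} - 64} - 151\right)^{2} = \left(\frac{-47 + \left(0 - 34\right)}{\frac{\left(-4\right)^{2}}{-1} - 64} - 151\right)^{2} = \left(\frac{-47 - 34}{16 \left(-1\right) - 64} - 151\right)^{2} = \left(- \frac{81}{-16 - 64} - 151\right)^{2} = \left(- \frac{81}{-80} - 151\right)^{2} = \left(\left(-81\right) \left(- \frac{1}{80}\right) - 151\right)^{2} = \left(\frac{81}{80} - 151\right)^{2} = \left(- \frac{11999}{80}\right)^{2} = \frac{143976001}{6400}$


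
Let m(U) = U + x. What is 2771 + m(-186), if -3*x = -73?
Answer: 7828/3 ≈ 2609.3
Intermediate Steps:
x = 73/3 (x = -⅓*(-73) = 73/3 ≈ 24.333)
m(U) = 73/3 + U (m(U) = U + 73/3 = 73/3 + U)
2771 + m(-186) = 2771 + (73/3 - 186) = 2771 - 485/3 = 7828/3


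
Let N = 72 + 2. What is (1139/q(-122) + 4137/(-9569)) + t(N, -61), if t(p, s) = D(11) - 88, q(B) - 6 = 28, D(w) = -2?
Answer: -155653/2734 ≈ -56.932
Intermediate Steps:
N = 74
q(B) = 34 (q(B) = 6 + 28 = 34)
t(p, s) = -90 (t(p, s) = -2 - 88 = -90)
(1139/q(-122) + 4137/(-9569)) + t(N, -61) = (1139/34 + 4137/(-9569)) - 90 = (1139*(1/34) + 4137*(-1/9569)) - 90 = (67/2 - 591/1367) - 90 = 90407/2734 - 90 = -155653/2734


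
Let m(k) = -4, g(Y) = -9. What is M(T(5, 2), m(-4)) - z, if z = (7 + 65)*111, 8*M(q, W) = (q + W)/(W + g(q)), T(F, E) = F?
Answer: -831169/104 ≈ -7992.0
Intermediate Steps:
M(q, W) = (W + q)/(8*(-9 + W)) (M(q, W) = ((q + W)/(W - 9))/8 = ((W + q)/(-9 + W))/8 = (W + q)/(8*(-9 + W)))
z = 7992 (z = 72*111 = 7992)
M(T(5, 2), m(-4)) - z = (-4 + 5)/(8*(-9 - 4)) - 1*7992 = (⅛)*1/(-13) - 7992 = (⅛)*(-1/13)*1 - 7992 = -1/104 - 7992 = -831169/104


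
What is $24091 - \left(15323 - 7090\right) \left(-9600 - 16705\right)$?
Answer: $216593156$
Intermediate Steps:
$24091 - \left(15323 - 7090\right) \left(-9600 - 16705\right) = 24091 - 8233 \left(-26305\right) = 24091 - -216569065 = 24091 + 216569065 = 216593156$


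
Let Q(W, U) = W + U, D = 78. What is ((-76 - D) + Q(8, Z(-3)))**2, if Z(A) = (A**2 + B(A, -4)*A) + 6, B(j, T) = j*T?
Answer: 27889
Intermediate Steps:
B(j, T) = T*j
Z(A) = 6 - 3*A**2 (Z(A) = (A**2 + (-4*A)*A) + 6 = (A**2 - 4*A**2) + 6 = -3*A**2 + 6 = 6 - 3*A**2)
Q(W, U) = U + W
((-76 - D) + Q(8, Z(-3)))**2 = ((-76 - 1*78) + ((6 - 3*(-3)**2) + 8))**2 = ((-76 - 78) + ((6 - 3*9) + 8))**2 = (-154 + ((6 - 27) + 8))**2 = (-154 + (-21 + 8))**2 = (-154 - 13)**2 = (-167)**2 = 27889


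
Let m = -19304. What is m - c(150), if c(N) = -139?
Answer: -19165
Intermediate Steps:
m - c(150) = -19304 - 1*(-139) = -19304 + 139 = -19165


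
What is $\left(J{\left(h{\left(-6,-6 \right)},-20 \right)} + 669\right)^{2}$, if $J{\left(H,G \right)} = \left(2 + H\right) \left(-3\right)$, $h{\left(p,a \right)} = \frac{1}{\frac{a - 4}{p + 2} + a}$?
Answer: $\frac{21594609}{49} \approx 4.4071 \cdot 10^{5}$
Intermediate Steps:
$h{\left(p,a \right)} = \frac{1}{a + \frac{-4 + a}{2 + p}}$ ($h{\left(p,a \right)} = \frac{1}{\frac{-4 + a}{2 + p} + a} = \frac{1}{a + \frac{-4 + a}{2 + p}}$)
$J{\left(H,G \right)} = -6 - 3 H$
$\left(J{\left(h{\left(-6,-6 \right)},-20 \right)} + 669\right)^{2} = \left(\left(-6 - 3 \frac{2 - 6}{-4 + 3 \left(-6\right) - -36}\right) + 669\right)^{2} = \left(\left(-6 - 3 \frac{1}{-4 - 18 + 36} \left(-4\right)\right) + 669\right)^{2} = \left(\left(-6 - 3 \cdot \frac{1}{14} \left(-4\right)\right) + 669\right)^{2} = \left(\left(-6 - - \frac{6}{7}\right) + 669\right)^{2} = \left(\left(-6 + \frac{6}{7}\right) + 669\right)^{2} = \left(- \frac{36}{7} + 669\right)^{2} = \left(\frac{4647}{7}\right)^{2} = \frac{21594609}{49}$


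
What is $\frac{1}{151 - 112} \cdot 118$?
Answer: $\frac{118}{39} \approx 3.0256$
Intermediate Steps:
$\frac{1}{151 - 112} \cdot 118 = \frac{1}{39} \cdot 118 = \frac{118}{39}$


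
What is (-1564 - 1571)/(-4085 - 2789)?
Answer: 3135/6874 ≈ 0.45607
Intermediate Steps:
(-1564 - 1571)/(-4085 - 2789) = -3135/(-6874) = -3135*(-1/6874) = 3135/6874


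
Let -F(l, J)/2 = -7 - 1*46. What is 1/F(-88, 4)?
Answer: 1/106 ≈ 0.0094340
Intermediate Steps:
F(l, J) = 106 (F(l, J) = -2*(-7 - 1*46) = -2*(-7 - 46) = -2*(-53) = 106)
1/F(-88, 4) = 1/106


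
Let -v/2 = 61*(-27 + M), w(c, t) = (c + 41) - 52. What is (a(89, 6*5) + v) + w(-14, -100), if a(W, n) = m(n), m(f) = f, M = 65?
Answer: -4631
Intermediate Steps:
a(W, n) = n
w(c, t) = -11 + c (w(c, t) = (41 + c) - 52 = -11 + c)
v = -4636 (v = -122*(-27 + 65) = -122*38 = -2*2318 = -4636)
(a(89, 6*5) + v) + w(-14, -100) = (6*5 - 4636) + (-11 - 14) = (30 - 4636) - 25 = -4606 - 25 = -4631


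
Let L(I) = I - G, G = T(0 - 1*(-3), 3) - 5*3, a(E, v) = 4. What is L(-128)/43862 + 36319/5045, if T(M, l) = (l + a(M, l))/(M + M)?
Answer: 9554688043/1327702740 ≈ 7.1964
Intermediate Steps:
T(M, l) = (4 + l)/(2*M) (T(M, l) = (l + 4)/(M + M) = (4 + l)/((2*M)) = (4 + l)*(1/(2*M)) = (4 + l)/(2*M))
G = -83/6 (G = (4 + 3)/(2*(0 - 1*(-3))) - 5*3 = (½)*7/(0 + 3) - 15 = (½)*7/3 - 15 = (½)*(⅓)*7 - 15 = 7/6 - 15 = -83/6 ≈ -13.833)
L(I) = 83/6 + I (L(I) = I - 1*(-83/6) = I + 83/6 = 83/6 + I)
L(-128)/43862 + 36319/5045 = (83/6 - 128)/43862 + 36319/5045 = -685/6*1/43862 + 36319*(1/5045) = -685/263172 + 36319/5045 = 9554688043/1327702740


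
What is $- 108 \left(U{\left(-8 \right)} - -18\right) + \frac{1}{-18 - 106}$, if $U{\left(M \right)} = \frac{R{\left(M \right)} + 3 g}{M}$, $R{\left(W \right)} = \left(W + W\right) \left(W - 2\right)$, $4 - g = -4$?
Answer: $\frac{66959}{124} \approx 539.99$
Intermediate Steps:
$g = 8$ ($g = 4 - -4 = 4 + 4 = 8$)
$R{\left(W \right)} = 2 W \left(-2 + W\right)$
$U{\left(M \right)} = \frac{24 + 2 M \left(-2 + M\right)}{M}$ ($U{\left(M \right)} = \frac{2 M \left(-2 + M\right) + 3 \cdot 8}{M} = \frac{2 M \left(-2 + M\right) + 24}{M} = \frac{24 + 2 M \left(-2 + M\right)}{M}$)
$- 108 \left(U{\left(-8 \right)} - -18\right) + \frac{1}{-18 - 106} = - 108 \left(\left(-4 + 2 \left(-8\right) + \frac{24}{-8}\right) - -18\right) + \frac{1}{-18 - 106} = - 108 \left(\left(-4 - 16 + 24 \left(- \frac{1}{8}\right)\right) + 18\right) + \frac{1}{-124} = - 108 \left(\left(-4 - 16 - 3\right) + 18\right) - \frac{1}{124} = - 108 \left(-23 + 18\right) - \frac{1}{124} = \left(-108\right) \left(-5\right) - \frac{1}{124} = 540 - \frac{1}{124} = \frac{66959}{124}$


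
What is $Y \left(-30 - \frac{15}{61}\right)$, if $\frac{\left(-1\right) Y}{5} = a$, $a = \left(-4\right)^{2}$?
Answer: $\frac{147600}{61} \approx 2419.7$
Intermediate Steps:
$a = 16$
$Y = -80$ ($Y = \left(-5\right) 16 = -80$)
$Y \left(-30 - \frac{15}{61}\right) = - 80 \left(-30 - \frac{15}{61}\right) = \left(-80\right) \left(- \frac{1845}{61}\right) = \frac{147600}{61}$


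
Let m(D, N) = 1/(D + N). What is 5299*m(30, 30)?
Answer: 5299/60 ≈ 88.317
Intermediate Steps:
5299*m(30, 30) = 5299/(30 + 30) = 5299/60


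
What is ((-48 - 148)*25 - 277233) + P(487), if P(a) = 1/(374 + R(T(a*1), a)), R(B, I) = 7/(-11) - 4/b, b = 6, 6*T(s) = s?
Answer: -3469953734/12299 ≈ -2.8213e+5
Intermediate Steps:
T(s) = s/6
R(B, I) = -43/33 (R(B, I) = 7/(-11) - 4/6 = 7*(-1/11) - 4*⅙ = -7/11 - ⅔ = -43/33)
P(a) = 33/12299 (P(a) = 1/(374 - 43/33) = 1/(12299/33) = 33/12299)
((-48 - 148)*25 - 277233) + P(487) = ((-48 - 148)*25 - 277233) + 33/12299 = (-196*25 - 277233) + 33/12299 = (-4900 - 277233) + 33/12299 = -282133 + 33/12299 = -3469953734/12299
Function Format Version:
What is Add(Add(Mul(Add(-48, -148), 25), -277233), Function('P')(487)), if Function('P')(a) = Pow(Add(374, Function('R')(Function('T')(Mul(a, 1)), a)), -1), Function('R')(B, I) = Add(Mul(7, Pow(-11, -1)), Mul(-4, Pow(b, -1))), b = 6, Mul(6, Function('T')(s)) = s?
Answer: Rational(-3469953734, 12299) ≈ -2.8213e+5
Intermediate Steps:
Function('T')(s) = Mul(Rational(1, 6), s)
Function('R')(B, I) = Rational(-43, 33) (Function('R')(B, I) = Add(Mul(7, Pow(-11, -1)), Mul(-4, Pow(6, -1))) = Add(Mul(7, Rational(-1, 11)), Mul(-4, Rational(1, 6))) = Add(Rational(-7, 11), Rational(-2, 3)) = Rational(-43, 33))
Function('P')(a) = Rational(33, 12299) (Function('P')(a) = Pow(Add(374, Rational(-43, 33)), -1) = Pow(Rational(12299, 33), -1) = Rational(33, 12299))
Add(Add(Mul(Add(-48, -148), 25), -277233), Function('P')(487)) = Add(Add(Mul(Add(-48, -148), 25), -277233), Rational(33, 12299)) = Add(Add(Mul(-196, 25), -277233), Rational(33, 12299)) = Add(Add(-4900, -277233), Rational(33, 12299)) = Add(-282133, Rational(33, 12299)) = Rational(-3469953734, 12299)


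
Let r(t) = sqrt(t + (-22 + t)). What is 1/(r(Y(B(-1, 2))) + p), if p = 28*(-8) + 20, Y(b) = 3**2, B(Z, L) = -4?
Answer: -51/10405 - I/20810 ≈ -0.0049015 - 4.8054e-5*I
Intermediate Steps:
Y(b) = 9
r(t) = sqrt(-22 + 2*t)
p = -204 (p = -224 + 20 = -204)
1/(r(Y(B(-1, 2))) + p) = 1/(sqrt(-22 + 2*9) - 204) = 1/(sqrt(-22 + 18) - 204) = 1/(sqrt(-4) - 204) = 1/(2*I - 204) = 1/(-204 + 2*I) = (-204 - 2*I)/41620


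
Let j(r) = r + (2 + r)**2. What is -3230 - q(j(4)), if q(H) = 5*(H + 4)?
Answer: -3450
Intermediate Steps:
q(H) = 20 + 5*H (q(H) = 5*(4 + H) = 20 + 5*H)
-3230 - q(j(4)) = -3230 - (20 + 5*(4 + (2 + 4)**2)) = -3230 - (20 + 5*(4 + 6**2)) = -3230 - (20 + 5*(4 + 36)) = -3230 - (20 + 5*40) = -3230 - (20 + 200) = -3230 - 1*220 = -3230 - 220 = -3450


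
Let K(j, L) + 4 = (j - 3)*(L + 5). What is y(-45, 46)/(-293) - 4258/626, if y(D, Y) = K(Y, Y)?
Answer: -1308954/91709 ≈ -14.273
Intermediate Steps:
K(j, L) = -4 + (-3 + j)*(5 + L) (K(j, L) = -4 + (j - 3)*(L + 5) = -4 + (-3 + j)*(5 + L))
y(D, Y) = -19 + Y**2 + 2*Y (y(D, Y) = -19 - 3*Y + 5*Y + Y*Y = -19 - 3*Y + 5*Y + Y**2 = -19 + Y**2 + 2*Y)
y(-45, 46)/(-293) - 4258/626 = (-19 + 46**2 + 2*46)/(-293) - 4258/626 = (-19 + 2116 + 92)*(-1/293) - 4258*1/626 = 2189*(-1/293) - 2129/313 = -2189/293 - 2129/313 = -1308954/91709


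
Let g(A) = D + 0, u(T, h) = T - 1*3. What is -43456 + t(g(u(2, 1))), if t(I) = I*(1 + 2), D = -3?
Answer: -43465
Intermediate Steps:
u(T, h) = -3 + T (u(T, h) = T - 3 = -3 + T)
g(A) = -3 (g(A) = -3 + 0 = -3)
t(I) = 3*I (t(I) = I*3 = 3*I)
-43456 + t(g(u(2, 1))) = -43456 + 3*(-3) = -43456 - 9 = -43465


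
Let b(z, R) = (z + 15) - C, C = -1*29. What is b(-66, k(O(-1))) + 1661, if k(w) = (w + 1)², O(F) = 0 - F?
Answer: 1639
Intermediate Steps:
O(F) = -F
k(w) = (1 + w)²
C = -29
b(z, R) = 44 + z (b(z, R) = (z + 15) - 1*(-29) = (15 + z) + 29 = 44 + z)
b(-66, k(O(-1))) + 1661 = (44 - 66) + 1661 = -22 + 1661 = 1639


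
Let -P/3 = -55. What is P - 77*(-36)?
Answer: 2937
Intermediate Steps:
P = 165 (P = -3*(-55) = 165)
P - 77*(-36) = 165 - 77*(-36) = 165 + 2772 = 2937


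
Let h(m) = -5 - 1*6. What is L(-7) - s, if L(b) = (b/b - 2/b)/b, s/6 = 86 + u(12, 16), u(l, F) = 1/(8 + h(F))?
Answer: -25195/49 ≈ -514.18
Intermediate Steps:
h(m) = -11 (h(m) = -5 - 6 = -11)
u(l, F) = -⅓ (u(l, F) = 1/(8 - 11) = 1/(-3) = -⅓)
s = 514 (s = 6*(86 - ⅓) = 6*(257/3) = 514)
L(b) = (1 - 2/b)/b
L(-7) - s = (-2 - 7)/(-7)² - 1*514 = (1/49)*(-9) - 514 = -9/49 - 514 = -25195/49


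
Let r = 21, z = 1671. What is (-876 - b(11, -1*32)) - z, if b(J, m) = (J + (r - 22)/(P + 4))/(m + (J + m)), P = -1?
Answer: -404941/159 ≈ -2546.8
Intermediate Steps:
b(J, m) = (-⅓ + J)/(J + 2*m) (b(J, m) = (J + (21 - 22)/(-1 + 4))/(m + (J + m)) = (J - 1/3)/(J + 2*m) = (J - 1*⅓)/(J + 2*m) = (J - ⅓)/(J + 2*m) = (-⅓ + J)/(J + 2*m))
(-876 - b(11, -1*32)) - z = (-876 - (-⅓ + 11)/(11 + 2*(-1*32))) - 1*1671 = (-876 - 32/((11 + 2*(-32))*3)) - 1671 = (-876 - 32/((11 - 64)*3)) - 1671 = (-876 - 32/((-53)*3)) - 1671 = (-876 - (-1)*32/(53*3)) - 1671 = (-876 - 1*(-32/159)) - 1671 = (-876 + 32/159) - 1671 = -139252/159 - 1671 = -404941/159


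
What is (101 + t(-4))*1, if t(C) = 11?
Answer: 112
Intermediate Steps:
(101 + t(-4))*1 = (101 + 11)*1 = 112*1 = 112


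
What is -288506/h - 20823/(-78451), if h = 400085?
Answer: -14302614251/31387068335 ≈ -0.45569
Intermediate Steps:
-288506/h - 20823/(-78451) = -288506/400085 - 20823/(-78451) = -288506*1/400085 - 20823*(-1/78451) = -288506/400085 + 20823/78451 = -14302614251/31387068335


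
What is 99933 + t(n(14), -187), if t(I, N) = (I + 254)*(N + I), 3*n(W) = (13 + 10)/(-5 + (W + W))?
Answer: 472117/9 ≈ 52457.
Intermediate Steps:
n(W) = 23/(3*(-5 + 2*W)) (n(W) = ((13 + 10)/(-5 + (W + W)))/3 = (23/(-5 + 2*W))/3 = 23/(3*(-5 + 2*W)))
t(I, N) = (254 + I)*(I + N)
99933 + t(n(14), -187) = 99933 + ((23/(3*(-5 + 2*14)))**2 + 254*(23/(3*(-5 + 2*14))) + 254*(-187) + (23/(3*(-5 + 2*14)))*(-187)) = 99933 + ((23/(3*(-5 + 28)))**2 + 254*(23/(3*(-5 + 28))) - 47498 + (23/(3*(-5 + 28)))*(-187)) = 99933 + (((23/3)/23)**2 + 254*((23/3)/23) - 47498 + ((23/3)/23)*(-187)) = 99933 + (((23/3)*(1/23))**2 + 254*((23/3)*(1/23)) - 47498 + ((23/3)*(1/23))*(-187)) = 99933 + ((1/3)**2 + 254*(1/3) - 47498 + (1/3)*(-187)) = 99933 + (1/9 + 254/3 - 47498 - 187/3) = 99933 - 427280/9 = 472117/9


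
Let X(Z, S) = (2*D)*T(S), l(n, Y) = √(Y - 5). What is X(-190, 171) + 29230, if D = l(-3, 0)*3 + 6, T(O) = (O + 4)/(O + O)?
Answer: 1666460/57 + 175*I*√5/57 ≈ 29236.0 + 6.8651*I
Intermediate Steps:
l(n, Y) = √(-5 + Y)
T(O) = (4 + O)/(2*O) (T(O) = (4 + O)/((2*O)) = (4 + O)*(1/(2*O)) = (4 + O)/(2*O))
D = 6 + 3*I*√5 (D = √(-5 + 0)*3 + 6 = √(-5)*3 + 6 = (I*√5)*3 + 6 = 3*I*√5 + 6 = 6 + 3*I*√5 ≈ 6.0 + 6.7082*I)
X(Z, S) = (4 + S)*(12 + 6*I*√5)/(2*S) (X(Z, S) = (2*(6 + 3*I*√5))*((4 + S)/(2*S)) = (12 + 6*I*√5)*((4 + S)/(2*S)) = (4 + S)*(12 + 6*I*√5)/(2*S))
X(-190, 171) + 29230 = 3*(2 + I*√5)*(4 + 171)/171 + 29230 = 3*(1/171)*(2 + I*√5)*175 + 29230 = (350/57 + 175*I*√5/57) + 29230 = 1666460/57 + 175*I*√5/57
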